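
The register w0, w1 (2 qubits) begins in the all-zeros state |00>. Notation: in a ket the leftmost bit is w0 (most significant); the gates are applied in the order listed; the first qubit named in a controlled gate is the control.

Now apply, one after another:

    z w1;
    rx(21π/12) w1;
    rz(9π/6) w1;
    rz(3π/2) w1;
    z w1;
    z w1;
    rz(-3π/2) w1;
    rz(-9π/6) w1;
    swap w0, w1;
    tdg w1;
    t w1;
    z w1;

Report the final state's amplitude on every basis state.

The resulting statevector has amplitude -sqrt(sqrt(2) + 2)/2 on |00>, 0 on |01>, -I*sqrt(2 - sqrt(2))/2 on |10>, 0 on |11>. Key observation: gates 3-8 undo each other exactly, leaving only the rest of the circuit to track.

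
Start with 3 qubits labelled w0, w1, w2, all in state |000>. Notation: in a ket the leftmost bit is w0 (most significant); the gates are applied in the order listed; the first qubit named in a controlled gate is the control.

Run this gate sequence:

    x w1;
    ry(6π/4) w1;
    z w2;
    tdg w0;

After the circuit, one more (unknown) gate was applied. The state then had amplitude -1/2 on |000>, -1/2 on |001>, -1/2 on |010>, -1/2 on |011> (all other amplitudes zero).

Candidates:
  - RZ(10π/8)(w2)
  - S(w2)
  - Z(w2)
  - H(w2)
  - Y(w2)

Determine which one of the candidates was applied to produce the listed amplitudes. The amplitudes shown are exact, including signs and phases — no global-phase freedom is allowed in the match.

It was H(w2) that produced the state shown.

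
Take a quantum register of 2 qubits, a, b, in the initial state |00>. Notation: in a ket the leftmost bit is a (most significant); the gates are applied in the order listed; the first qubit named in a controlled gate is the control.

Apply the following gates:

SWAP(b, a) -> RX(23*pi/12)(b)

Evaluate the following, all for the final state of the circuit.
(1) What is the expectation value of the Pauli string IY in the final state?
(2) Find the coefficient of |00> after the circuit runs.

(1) The observable IY averages to -sqrt(2)/4 + sqrt(6)/4.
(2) The final state's coefficient on |00> equals -sqrt(3*sqrt(2) + 6)/4 - sqrt(2 - sqrt(2))/4.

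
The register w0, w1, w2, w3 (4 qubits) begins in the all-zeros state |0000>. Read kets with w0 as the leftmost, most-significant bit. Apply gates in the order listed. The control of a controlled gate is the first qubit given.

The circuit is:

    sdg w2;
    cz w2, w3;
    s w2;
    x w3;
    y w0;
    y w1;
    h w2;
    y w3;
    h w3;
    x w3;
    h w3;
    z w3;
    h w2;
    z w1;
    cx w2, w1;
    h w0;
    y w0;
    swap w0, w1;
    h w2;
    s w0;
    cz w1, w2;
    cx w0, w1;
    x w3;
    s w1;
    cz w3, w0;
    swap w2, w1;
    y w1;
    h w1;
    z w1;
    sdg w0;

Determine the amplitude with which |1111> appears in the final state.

|1111> carries amplitude sqrt(2)/2 in the final state. Key observation: gates 9-12 undo each other exactly, leaving only the rest of the circuit to track.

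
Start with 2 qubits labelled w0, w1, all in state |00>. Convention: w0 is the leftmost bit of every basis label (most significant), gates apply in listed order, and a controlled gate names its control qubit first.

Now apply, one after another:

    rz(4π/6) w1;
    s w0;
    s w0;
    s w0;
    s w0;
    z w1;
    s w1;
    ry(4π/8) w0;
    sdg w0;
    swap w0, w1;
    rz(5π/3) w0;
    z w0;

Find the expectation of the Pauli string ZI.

The expectation value of ZI is 1. Key observation: the block from step 2 through step 5 cancels to the identity and can be dropped.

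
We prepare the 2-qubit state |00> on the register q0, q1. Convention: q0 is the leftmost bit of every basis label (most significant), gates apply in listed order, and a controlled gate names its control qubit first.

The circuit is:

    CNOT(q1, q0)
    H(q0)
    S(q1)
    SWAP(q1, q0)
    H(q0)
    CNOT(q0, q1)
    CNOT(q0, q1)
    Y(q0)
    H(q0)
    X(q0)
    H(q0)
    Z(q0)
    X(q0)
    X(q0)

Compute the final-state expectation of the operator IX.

In the final state, IX has expectation 1. Key observation: the block from step 9 through step 12 cancels to the identity and can be dropped.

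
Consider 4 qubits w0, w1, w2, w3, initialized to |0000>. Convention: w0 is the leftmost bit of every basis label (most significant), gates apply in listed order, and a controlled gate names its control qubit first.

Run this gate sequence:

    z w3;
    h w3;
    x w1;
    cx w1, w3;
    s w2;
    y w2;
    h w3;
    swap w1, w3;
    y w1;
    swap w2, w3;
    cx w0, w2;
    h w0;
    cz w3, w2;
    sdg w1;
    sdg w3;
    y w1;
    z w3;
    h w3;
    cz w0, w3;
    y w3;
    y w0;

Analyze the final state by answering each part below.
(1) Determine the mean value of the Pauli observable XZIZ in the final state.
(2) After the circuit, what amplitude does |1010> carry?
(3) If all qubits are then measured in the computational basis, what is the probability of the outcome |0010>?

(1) The observable XZIZ averages to 1.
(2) |1010> carries amplitude I/2 in the final state.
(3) A full measurement returns |0010> with probability 1/4.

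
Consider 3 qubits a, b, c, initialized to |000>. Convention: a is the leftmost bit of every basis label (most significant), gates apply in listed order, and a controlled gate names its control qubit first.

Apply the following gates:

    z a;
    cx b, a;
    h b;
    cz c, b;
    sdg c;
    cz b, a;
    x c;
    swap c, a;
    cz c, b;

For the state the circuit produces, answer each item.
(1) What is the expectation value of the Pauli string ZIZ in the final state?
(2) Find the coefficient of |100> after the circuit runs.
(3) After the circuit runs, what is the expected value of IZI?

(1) The expectation value of ZIZ is -1.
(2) The final state's coefficient on |100> equals sqrt(2)/2.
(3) The observable IZI averages to 0.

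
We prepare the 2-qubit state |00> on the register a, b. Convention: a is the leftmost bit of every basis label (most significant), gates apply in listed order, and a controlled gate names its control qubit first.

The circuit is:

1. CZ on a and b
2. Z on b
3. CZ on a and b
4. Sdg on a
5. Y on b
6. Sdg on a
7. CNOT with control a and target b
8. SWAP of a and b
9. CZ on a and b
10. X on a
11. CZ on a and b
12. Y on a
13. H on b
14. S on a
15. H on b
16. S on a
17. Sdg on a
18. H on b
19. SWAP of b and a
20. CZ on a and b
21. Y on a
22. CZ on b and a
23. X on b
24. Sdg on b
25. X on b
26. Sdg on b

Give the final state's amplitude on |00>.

The amplitude on |00> is 0. Key observation: the block from step 15 through step 18 cancels to the identity and can be dropped.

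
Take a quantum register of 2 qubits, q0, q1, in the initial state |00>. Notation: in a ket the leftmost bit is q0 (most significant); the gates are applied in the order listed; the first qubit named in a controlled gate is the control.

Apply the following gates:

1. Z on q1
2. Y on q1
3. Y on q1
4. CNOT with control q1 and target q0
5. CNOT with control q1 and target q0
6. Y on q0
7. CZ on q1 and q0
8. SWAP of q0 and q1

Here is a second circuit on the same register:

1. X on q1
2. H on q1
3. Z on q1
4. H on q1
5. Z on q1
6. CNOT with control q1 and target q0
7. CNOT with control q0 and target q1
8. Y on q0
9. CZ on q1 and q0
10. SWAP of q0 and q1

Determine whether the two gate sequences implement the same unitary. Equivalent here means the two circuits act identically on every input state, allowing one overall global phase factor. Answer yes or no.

No: there is an input state on which the two circuits produce genuinely different outputs (not merely differing by a phase).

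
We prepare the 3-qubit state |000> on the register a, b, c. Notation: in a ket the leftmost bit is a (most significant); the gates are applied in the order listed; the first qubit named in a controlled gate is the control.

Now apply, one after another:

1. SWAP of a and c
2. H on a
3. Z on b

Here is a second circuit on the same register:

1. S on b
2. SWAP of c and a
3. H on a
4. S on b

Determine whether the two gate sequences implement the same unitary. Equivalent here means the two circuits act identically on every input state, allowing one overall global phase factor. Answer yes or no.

Yes: on every input state the two circuits agree up to one overall phase factor.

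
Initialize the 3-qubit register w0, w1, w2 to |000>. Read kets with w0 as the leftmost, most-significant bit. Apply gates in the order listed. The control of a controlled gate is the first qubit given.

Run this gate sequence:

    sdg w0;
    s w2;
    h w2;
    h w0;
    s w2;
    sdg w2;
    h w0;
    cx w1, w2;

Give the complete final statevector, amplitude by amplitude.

After the circuit, the state carries amplitude sqrt(2)/2 on |000>, sqrt(2)/2 on |001>, and 0 on every other basis state.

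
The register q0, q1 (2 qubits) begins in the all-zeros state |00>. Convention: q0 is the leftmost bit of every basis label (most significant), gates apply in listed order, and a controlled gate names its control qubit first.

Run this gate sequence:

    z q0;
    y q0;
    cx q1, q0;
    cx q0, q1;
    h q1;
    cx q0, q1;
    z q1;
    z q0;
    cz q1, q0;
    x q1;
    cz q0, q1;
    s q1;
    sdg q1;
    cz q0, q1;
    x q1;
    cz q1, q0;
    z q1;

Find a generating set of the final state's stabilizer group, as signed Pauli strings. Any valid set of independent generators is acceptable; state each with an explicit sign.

The final state is stabilized by the group generated by -IX, -ZI; other independent generating sets are equally valid.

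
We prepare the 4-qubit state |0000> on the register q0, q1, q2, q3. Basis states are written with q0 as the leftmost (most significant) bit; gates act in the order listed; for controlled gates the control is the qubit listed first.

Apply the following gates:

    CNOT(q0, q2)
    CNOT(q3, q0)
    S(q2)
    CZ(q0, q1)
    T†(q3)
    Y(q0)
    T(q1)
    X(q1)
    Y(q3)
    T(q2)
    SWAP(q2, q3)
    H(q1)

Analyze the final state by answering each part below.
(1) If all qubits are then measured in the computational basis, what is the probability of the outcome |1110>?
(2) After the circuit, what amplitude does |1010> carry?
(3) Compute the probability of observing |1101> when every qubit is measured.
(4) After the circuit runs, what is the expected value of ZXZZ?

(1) Outcome |1110> occurs with probability 1/2.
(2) |1010> carries amplitude -sqrt(2)/2 in the final state.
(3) The probability of measuring |1101> is 0.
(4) The expectation value of ZXZZ is -1.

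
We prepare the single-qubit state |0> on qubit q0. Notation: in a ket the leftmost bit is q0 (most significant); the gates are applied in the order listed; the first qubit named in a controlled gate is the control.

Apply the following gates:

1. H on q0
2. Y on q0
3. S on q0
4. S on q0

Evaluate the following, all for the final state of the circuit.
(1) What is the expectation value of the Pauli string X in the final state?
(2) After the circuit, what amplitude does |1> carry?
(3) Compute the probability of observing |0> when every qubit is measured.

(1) The observable X averages to 1.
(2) |1> carries amplitude -sqrt(2)*I/2 in the final state.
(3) Outcome |0> occurs with probability 1/2.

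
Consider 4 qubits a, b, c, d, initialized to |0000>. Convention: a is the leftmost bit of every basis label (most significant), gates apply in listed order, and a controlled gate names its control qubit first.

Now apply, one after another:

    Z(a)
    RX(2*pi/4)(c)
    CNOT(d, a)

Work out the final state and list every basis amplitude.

The final amplitudes are sqrt(2)/2 on |0000>, -sqrt(2)*I/2 on |0010>, and 0 on every other basis state.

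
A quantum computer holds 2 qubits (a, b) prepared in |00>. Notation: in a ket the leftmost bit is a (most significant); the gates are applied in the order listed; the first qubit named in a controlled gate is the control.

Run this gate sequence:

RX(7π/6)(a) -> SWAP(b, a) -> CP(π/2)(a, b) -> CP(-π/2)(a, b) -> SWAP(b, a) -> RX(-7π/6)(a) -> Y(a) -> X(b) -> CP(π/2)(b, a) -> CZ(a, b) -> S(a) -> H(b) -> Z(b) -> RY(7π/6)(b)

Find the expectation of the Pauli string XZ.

In the final state, XZ has expectation 0. Key observation: gates 1-6 undo each other exactly, leaving only the rest of the circuit to track.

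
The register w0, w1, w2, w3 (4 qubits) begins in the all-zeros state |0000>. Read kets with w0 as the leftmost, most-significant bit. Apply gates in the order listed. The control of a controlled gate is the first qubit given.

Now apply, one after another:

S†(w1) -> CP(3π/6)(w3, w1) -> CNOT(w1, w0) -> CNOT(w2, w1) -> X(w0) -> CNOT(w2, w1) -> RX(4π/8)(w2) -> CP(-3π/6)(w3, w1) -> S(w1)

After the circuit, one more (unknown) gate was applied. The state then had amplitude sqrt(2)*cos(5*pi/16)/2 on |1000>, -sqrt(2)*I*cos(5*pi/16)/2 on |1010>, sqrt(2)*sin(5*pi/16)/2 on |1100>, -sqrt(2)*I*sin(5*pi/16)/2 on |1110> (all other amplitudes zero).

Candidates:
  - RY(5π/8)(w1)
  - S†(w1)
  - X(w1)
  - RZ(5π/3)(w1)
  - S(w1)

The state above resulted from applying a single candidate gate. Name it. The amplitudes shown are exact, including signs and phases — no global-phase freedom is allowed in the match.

The applied gate was RY(5π/8)(w1).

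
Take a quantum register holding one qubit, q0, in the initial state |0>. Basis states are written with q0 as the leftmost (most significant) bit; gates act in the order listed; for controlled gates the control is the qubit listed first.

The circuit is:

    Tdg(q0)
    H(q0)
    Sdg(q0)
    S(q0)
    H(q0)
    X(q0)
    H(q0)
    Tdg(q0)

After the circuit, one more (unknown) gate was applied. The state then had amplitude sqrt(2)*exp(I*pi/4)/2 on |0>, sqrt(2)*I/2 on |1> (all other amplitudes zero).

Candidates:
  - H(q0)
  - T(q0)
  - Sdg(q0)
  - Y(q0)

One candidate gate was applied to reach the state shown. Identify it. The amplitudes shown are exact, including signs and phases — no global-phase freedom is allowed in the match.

It was Y(q0) that produced the state shown. Key observation: gates 2-5 undo each other exactly, leaving only the rest of the circuit to track.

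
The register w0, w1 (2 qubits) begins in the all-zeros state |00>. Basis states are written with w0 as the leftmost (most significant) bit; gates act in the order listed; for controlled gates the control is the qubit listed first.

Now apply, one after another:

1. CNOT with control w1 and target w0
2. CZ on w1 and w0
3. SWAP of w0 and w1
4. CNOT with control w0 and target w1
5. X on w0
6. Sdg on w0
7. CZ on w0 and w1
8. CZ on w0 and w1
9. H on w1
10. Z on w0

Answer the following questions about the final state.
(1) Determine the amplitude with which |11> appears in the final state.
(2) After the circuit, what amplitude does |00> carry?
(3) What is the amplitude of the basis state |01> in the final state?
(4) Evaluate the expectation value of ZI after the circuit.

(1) |11> carries amplitude sqrt(2)*I/2 in the final state.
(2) The amplitude on |00> is 0.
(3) |01> carries amplitude 0 in the final state.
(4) The expectation value of ZI is -1.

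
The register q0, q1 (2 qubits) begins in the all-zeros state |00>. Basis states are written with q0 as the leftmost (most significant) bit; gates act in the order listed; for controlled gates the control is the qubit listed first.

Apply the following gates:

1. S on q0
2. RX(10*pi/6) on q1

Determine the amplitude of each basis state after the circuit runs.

The resulting statevector has amplitude -sqrt(3)/2 on |00>, -I/2 on |01>, 0 on |10>, 0 on |11>.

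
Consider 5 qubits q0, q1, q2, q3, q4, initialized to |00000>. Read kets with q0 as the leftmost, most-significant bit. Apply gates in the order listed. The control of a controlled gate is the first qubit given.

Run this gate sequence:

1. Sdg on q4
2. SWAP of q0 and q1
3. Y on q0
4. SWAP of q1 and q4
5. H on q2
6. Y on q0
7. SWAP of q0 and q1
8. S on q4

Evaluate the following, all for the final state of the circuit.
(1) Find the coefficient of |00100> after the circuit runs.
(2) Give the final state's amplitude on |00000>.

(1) The final state's coefficient on |00100> equals sqrt(2)/2.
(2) The final state's coefficient on |00000> equals sqrt(2)/2.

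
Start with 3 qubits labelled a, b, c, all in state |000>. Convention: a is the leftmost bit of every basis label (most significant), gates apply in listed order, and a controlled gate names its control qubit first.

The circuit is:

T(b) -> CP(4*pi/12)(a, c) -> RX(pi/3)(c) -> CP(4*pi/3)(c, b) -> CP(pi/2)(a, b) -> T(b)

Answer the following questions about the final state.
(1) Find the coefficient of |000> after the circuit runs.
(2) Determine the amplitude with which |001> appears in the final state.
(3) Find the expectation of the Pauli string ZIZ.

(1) |000> carries amplitude sqrt(3)/2 in the final state.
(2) The amplitude on |001> is -I/2.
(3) In the final state, ZIZ has expectation 1/2.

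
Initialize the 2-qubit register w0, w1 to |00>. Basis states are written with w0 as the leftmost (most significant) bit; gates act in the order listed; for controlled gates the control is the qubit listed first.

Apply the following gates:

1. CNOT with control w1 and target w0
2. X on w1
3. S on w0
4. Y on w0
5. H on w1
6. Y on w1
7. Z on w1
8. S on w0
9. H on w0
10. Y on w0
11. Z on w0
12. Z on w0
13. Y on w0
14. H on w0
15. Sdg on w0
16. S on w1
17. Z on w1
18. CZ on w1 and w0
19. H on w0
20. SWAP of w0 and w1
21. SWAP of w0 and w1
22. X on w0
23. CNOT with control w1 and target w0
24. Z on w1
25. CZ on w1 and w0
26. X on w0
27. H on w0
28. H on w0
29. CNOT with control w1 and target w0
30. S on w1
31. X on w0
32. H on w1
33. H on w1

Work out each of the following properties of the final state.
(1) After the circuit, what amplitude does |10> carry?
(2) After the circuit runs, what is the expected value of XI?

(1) |10> carries amplitude -1/2 in the final state. Key observation: steps 8-15 multiply out to the identity, so the circuit reduces to the remaining gates.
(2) In the final state, XI has expectation 0.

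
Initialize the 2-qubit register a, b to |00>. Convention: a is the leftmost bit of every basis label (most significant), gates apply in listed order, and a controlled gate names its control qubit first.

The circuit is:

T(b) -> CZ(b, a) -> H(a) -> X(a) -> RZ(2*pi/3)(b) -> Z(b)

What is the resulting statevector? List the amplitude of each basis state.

After the circuit, the state carries amplitude -sqrt(2)*exp(2*I*pi/3)/2 on |00>, 0 on |01>, -sqrt(2)*exp(2*I*pi/3)/2 on |10>, 0 on |11>.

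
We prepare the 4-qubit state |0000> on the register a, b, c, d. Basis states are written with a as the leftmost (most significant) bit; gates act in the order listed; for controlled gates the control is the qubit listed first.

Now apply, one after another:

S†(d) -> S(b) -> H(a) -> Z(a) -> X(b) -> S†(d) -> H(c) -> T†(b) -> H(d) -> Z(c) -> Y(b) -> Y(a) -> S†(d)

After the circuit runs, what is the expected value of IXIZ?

The observable IXIZ averages to 0.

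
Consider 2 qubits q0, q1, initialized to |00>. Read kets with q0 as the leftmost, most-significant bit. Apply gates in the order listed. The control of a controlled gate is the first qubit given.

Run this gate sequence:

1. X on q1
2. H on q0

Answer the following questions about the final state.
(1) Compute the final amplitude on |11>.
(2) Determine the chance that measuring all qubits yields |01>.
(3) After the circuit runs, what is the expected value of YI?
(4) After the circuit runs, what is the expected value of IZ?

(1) The final state's coefficient on |11> equals sqrt(2)/2.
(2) The probability of measuring |01> is 1/2.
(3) In the final state, YI has expectation 0.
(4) The expectation value of IZ is -1.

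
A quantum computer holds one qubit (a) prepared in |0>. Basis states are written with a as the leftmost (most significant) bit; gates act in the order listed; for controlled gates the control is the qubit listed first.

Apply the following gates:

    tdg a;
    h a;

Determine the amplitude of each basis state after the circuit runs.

After the circuit, the state carries amplitude sqrt(2)/2 on |0>, sqrt(2)/2 on |1>.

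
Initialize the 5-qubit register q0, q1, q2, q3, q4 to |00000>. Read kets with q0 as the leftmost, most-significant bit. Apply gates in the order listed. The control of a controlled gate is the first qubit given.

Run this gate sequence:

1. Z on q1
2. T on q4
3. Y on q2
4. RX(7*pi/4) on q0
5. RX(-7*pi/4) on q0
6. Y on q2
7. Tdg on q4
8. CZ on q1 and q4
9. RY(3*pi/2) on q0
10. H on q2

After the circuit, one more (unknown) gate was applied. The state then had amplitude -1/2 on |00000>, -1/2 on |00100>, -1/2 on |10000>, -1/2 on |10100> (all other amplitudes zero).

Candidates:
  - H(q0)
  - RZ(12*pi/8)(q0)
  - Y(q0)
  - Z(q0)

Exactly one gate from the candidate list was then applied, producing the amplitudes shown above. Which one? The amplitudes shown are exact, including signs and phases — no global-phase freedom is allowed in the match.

The unique candidate consistent with the amplitudes is Z(q0). Key observation: the block from step 2 through step 7 cancels to the identity and can be dropped.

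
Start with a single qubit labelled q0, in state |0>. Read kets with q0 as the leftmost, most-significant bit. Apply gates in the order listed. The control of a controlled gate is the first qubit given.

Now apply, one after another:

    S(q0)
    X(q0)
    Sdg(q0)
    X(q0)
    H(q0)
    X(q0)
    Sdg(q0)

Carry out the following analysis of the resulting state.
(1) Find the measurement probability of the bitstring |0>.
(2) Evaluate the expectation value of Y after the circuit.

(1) A full measurement returns |0> with probability 1/2.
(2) The expectation value of Y is -1.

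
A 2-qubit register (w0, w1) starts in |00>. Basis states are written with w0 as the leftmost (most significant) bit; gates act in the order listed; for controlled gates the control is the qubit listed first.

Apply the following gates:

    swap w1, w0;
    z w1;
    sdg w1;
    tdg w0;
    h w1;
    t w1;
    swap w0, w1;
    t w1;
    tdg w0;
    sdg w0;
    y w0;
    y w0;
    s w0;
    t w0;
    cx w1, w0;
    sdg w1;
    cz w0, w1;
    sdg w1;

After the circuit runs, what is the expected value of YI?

In the final state, YI has expectation sqrt(2)/2.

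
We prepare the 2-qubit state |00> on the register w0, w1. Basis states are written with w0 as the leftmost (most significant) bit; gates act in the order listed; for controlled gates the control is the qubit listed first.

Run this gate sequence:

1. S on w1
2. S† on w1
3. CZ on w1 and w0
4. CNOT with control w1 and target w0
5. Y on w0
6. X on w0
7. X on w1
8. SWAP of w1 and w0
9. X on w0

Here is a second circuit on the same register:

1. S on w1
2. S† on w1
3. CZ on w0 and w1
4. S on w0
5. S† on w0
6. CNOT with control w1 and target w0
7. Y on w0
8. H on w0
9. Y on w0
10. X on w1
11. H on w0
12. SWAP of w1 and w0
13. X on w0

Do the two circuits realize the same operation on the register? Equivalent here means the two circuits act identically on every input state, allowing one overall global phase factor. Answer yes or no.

No — the two circuits implement different unitaries, even allowing a global phase.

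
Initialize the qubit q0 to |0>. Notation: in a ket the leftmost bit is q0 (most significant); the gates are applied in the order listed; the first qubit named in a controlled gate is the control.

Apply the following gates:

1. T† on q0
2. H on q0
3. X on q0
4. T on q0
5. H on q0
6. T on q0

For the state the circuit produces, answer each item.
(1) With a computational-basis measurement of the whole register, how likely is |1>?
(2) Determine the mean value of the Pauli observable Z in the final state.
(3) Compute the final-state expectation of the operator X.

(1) Outcome |1> occurs with probability 1/2 - sqrt(2)/4.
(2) The expectation value of Z is sqrt(2)/2.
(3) In the final state, X has expectation 1/2.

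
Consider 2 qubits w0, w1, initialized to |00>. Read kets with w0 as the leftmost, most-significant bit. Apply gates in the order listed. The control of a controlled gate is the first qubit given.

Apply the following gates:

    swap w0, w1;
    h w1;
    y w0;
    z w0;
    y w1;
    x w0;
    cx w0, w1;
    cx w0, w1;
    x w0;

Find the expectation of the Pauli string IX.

The observable IX averages to -1. Key observation: gates 6-9 undo each other exactly, leaving only the rest of the circuit to track.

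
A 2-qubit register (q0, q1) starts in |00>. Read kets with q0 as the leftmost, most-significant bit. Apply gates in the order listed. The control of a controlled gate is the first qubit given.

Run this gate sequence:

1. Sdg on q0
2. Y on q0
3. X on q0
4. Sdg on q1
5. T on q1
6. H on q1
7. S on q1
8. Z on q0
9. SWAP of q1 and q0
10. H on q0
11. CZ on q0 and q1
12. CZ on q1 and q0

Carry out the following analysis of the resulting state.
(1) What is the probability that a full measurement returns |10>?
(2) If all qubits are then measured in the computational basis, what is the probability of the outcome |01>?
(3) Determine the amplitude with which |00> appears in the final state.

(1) The probability of measuring |10> is 1/2.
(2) A full measurement returns |01> with probability 0.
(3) The final state's coefficient on |00> equals -1/2 + I/2.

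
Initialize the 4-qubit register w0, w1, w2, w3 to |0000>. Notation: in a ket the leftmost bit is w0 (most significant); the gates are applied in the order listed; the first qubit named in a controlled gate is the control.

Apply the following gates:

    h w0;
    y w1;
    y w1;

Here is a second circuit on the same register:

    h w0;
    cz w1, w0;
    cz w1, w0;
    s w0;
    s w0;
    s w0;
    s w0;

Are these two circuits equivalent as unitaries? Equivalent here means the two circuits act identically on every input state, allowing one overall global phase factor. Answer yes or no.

Yes, they are equivalent — the unitaries differ by at most a global phase.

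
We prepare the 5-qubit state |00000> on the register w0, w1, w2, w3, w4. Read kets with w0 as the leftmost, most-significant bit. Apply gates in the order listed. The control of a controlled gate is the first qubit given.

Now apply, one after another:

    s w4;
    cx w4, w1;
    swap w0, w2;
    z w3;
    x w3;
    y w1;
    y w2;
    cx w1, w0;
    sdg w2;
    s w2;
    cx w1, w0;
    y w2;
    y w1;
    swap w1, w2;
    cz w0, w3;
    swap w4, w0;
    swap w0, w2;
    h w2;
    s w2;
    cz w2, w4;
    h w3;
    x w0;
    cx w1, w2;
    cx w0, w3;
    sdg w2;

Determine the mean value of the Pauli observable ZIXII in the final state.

The observable ZIXII averages to -1. Key observation: the block from step 6 through step 13 cancels to the identity and can be dropped.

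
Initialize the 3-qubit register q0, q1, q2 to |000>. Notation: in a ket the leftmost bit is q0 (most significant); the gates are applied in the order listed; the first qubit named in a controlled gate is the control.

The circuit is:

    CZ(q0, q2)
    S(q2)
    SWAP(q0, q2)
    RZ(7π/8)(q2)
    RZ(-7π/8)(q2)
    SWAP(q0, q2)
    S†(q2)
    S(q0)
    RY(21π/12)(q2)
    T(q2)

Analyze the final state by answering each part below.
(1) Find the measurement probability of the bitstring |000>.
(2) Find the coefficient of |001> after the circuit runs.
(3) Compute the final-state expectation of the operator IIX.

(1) Outcome |000> occurs with probability sqrt(2)/4 + 1/2. Key observation: the block from step 2 through step 7 cancels to the identity and can be dropped.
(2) |001> carries amplitude sqrt(2 - sqrt(2))*exp(I*pi/4)/2 in the final state.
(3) The observable IIX averages to -1/2.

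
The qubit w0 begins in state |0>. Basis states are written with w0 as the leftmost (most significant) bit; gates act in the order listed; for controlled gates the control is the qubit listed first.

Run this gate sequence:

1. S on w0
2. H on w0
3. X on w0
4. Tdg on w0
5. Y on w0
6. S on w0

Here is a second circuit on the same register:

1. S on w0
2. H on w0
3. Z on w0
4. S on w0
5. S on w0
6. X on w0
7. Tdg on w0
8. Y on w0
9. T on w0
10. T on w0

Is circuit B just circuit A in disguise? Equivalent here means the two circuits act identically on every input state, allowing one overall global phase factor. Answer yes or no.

Yes — the two circuits implement the same unitary up to a global phase.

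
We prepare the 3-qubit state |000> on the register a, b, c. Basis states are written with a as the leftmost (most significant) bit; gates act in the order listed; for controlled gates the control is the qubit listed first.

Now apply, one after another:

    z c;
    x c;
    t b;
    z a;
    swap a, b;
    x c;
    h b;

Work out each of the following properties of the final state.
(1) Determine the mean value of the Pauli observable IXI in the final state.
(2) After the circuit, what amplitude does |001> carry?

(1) The expectation value of IXI is 1.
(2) The amplitude on |001> is 0.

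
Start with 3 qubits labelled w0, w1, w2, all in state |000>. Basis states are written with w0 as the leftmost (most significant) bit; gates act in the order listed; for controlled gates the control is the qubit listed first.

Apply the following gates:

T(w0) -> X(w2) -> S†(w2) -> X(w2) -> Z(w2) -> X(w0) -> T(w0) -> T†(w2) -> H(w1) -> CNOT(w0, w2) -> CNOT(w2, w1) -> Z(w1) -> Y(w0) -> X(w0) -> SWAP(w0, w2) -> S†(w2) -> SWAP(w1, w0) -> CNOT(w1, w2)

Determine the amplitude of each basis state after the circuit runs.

The resulting statevector has amplitude sqrt(2)*exp(3*I*pi/4)/2 on |010>, -sqrt(2)*exp(3*I*pi/4)/2 on |110>, and 0 on every other basis state.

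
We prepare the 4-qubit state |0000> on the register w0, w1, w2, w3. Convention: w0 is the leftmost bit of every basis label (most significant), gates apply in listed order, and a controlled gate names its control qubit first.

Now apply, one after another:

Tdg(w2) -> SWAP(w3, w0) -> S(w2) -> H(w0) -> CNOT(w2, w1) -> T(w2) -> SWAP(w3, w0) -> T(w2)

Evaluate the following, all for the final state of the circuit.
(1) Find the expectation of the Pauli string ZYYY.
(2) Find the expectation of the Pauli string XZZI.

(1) In the final state, ZYYY has expectation 0.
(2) The observable XZZI averages to 0.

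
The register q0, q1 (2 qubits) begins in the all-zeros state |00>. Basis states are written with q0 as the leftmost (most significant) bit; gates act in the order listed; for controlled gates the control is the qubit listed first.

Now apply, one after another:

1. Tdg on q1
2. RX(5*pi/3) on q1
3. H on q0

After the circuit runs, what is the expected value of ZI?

In the final state, ZI has expectation 0.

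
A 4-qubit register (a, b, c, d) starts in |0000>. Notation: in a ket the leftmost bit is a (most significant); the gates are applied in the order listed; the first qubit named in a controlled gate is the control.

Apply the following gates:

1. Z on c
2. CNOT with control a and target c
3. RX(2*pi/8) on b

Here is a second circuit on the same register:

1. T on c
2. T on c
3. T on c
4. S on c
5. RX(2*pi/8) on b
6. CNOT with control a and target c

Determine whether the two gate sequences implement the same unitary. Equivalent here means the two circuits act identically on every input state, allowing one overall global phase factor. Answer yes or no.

No — the two circuits implement different unitaries, even allowing a global phase.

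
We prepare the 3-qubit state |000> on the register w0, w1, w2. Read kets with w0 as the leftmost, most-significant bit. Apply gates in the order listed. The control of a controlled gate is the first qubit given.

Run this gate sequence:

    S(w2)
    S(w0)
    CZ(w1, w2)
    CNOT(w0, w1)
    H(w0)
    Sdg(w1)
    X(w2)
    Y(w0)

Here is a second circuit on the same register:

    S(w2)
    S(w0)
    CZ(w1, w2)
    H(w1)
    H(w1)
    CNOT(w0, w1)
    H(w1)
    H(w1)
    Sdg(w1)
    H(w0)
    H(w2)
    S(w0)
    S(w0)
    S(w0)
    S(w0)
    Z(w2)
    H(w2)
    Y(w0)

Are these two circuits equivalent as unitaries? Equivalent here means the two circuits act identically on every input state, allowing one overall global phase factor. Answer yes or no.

Yes — the two circuits implement the same unitary up to a global phase.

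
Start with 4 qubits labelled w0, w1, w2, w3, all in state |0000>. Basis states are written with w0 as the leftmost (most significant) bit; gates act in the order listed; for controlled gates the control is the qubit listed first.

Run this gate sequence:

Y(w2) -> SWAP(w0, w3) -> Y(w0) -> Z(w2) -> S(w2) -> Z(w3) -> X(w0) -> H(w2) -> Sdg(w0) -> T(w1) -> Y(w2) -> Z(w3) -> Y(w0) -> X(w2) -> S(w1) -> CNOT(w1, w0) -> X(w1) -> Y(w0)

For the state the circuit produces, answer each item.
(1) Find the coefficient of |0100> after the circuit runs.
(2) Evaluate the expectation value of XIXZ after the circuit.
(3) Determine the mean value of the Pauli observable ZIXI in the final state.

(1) The amplitude on |0100> is -sqrt(2)/2.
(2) The expectation value of XIXZ is 0.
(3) The expectation value of ZIXI is 1.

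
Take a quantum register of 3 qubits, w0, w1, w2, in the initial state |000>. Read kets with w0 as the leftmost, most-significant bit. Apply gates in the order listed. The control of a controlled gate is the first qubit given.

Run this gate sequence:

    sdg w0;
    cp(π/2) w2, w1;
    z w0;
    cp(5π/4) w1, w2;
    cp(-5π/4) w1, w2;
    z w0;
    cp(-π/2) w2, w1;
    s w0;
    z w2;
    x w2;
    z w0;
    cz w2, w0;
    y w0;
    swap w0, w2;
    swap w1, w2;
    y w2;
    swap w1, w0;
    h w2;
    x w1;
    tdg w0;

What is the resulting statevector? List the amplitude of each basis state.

After the circuit, the state carries amplitude sqrt(2)*exp(3*I*pi/4)/2 on |100>, -sqrt(2)*exp(3*I*pi/4)/2 on |101>, and 0 on every other basis state.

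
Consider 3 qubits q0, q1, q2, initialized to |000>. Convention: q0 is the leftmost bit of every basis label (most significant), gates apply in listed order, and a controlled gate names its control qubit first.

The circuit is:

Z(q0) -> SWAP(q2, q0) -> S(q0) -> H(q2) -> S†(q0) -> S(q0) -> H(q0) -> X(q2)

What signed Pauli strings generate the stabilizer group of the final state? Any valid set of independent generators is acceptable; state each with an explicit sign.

One valid set of independent stabilizer generators is +XII, +IIX, +IZI (any independent generating set of the same group is equally correct).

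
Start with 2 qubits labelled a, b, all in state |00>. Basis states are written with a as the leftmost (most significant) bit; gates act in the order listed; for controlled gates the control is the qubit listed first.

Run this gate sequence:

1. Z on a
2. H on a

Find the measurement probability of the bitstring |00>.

A full measurement returns |00> with probability 1/2.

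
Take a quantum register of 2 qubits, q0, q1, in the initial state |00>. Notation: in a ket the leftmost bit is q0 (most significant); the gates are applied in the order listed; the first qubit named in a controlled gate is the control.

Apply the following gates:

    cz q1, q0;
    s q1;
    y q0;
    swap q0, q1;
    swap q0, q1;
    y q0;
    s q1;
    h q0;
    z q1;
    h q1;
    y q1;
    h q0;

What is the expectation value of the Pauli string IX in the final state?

The expectation value of IX is -1. Key observation: gates 3-6 undo each other exactly, leaving only the rest of the circuit to track.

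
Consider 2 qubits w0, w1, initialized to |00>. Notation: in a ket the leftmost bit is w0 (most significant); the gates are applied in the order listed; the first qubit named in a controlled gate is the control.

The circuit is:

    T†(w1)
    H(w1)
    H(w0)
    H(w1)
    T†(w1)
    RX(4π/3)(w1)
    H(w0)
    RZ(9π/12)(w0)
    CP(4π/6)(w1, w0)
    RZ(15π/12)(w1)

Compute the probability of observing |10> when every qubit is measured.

A full measurement returns |10> with probability 0.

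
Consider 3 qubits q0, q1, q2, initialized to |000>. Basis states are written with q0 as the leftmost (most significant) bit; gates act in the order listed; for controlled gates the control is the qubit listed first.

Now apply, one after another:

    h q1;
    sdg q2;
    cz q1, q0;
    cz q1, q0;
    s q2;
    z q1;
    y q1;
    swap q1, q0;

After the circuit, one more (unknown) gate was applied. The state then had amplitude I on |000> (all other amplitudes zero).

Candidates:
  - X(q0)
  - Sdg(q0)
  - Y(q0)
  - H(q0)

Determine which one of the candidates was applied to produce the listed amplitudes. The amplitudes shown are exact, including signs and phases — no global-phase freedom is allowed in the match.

It was H(q0) that produced the state shown. Key observation: the block from step 2 through step 5 cancels to the identity and can be dropped.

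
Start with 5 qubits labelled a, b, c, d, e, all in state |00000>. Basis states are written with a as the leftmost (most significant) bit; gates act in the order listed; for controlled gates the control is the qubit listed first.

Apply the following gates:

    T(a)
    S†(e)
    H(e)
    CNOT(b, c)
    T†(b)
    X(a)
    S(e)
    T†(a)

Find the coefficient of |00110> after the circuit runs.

The final state's coefficient on |00110> equals 0.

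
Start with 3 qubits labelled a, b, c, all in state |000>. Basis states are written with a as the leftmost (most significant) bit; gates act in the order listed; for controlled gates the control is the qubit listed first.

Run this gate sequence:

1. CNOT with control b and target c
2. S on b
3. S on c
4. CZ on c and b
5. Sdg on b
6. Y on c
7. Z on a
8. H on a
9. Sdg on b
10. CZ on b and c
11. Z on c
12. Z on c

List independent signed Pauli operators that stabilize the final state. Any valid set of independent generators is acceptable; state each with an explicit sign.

One valid set of independent stabilizer generators is +XII, +IZI, -IIZ (any independent generating set of the same group is equally correct).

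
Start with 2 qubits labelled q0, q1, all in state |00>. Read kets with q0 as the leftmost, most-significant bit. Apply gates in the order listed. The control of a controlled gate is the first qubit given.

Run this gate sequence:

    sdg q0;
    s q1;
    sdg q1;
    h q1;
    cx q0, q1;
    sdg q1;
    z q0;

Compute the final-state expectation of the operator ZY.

In the final state, ZY has expectation -1.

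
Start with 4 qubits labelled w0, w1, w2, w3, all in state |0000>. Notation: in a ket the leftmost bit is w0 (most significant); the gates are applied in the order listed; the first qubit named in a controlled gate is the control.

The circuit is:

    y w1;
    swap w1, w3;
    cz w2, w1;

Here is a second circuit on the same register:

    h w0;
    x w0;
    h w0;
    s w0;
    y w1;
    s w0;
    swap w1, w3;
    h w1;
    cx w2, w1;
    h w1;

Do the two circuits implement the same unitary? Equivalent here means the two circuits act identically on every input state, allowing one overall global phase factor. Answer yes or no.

Yes, they are equivalent — the unitaries differ by at most a global phase.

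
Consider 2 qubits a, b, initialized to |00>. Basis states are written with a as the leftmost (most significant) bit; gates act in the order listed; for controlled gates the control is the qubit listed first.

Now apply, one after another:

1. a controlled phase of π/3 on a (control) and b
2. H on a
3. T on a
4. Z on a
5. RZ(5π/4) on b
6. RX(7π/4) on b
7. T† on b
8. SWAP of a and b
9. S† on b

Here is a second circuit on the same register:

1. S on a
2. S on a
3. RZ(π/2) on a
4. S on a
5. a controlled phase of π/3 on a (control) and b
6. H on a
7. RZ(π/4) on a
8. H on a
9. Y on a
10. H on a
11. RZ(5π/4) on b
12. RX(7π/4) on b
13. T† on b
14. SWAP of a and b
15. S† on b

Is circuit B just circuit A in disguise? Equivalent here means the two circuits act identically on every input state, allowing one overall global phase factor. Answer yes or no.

No — the two circuits implement different unitaries, even allowing a global phase.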